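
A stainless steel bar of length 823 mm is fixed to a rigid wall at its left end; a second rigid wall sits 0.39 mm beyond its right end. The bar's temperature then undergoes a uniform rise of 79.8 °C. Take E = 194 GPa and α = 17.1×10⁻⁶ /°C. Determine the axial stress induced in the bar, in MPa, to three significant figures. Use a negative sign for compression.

-173 MPa

Free thermal expansion αLΔT = 17.1e-6 · 823 · 79.8 = 1.123 mm.
The walls engage after the gap closes; constrained expansion = 1.123 − 0.39 = 0.733 mm.
The walls impose strain ε = −(0.733)/823 = -8.9070e-04; σ = Eε = 194000 · -8.9070e-04 = -172.8 MPa.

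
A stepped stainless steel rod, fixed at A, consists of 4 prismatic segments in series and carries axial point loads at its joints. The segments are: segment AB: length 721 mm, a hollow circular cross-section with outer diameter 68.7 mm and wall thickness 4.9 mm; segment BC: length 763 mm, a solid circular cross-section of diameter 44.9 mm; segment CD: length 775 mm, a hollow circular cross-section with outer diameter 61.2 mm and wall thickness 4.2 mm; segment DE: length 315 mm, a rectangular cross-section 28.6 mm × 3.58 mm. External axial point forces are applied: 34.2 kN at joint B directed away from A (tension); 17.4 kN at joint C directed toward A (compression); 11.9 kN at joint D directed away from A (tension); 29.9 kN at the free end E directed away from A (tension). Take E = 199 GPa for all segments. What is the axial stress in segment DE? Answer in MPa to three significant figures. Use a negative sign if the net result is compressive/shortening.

292 MPa

Internal axial forces (sectioning from the free end, tension +): N_DE = 29.9 kN, N_CD = 41.8 kN, N_BC = 24.4 kN, N_AB = 58.6 kN.
A_DE = 102.4 mm².
σ_DE = N_DE/A_DE = 29900/102.4 = 292 MPa.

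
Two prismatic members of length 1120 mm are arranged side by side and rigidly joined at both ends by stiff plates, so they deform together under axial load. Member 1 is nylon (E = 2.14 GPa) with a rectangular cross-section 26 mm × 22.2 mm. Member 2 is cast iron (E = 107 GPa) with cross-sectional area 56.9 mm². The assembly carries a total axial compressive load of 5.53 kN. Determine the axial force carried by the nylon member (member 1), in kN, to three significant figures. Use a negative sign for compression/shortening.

A_1 = 577.2 mm².
Equal strain + equilibrium ⇒ each member carries load in proportion to AE: A₁E₁ = 1235000 N, A₂E₂ = 6088000 N, ΣAE = 7324000 N.
F₁ = P·A₁E₁/ΣAE = -5530·1235000/7324000 = -932.7 N.

-0.933 kN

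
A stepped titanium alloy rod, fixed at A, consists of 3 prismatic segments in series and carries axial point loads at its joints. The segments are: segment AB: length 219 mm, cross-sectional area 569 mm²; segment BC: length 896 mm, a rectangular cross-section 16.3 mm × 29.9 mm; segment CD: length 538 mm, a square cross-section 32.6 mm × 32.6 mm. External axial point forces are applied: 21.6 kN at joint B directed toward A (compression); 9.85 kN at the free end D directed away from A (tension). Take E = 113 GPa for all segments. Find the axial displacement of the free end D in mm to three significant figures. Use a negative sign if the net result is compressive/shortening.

0.164 mm

Internal axial forces (sectioning from the free end, tension +): N_CD = 9.85 kN, N_BC = 9.85 kN, N_AB = -11.75 kN.
A_BC = 487.4 mm².
A_CD = 1063 mm².
δ_AB = -11750·219/(569·113000) = -0.04002 mm
δ_BC = 9850·896/(487.4·113000) = 0.1603 mm
δ_CD = 9850·538/(1063·113000) = 0.04413 mm
δ = Σδ_i = 0.1644 mm.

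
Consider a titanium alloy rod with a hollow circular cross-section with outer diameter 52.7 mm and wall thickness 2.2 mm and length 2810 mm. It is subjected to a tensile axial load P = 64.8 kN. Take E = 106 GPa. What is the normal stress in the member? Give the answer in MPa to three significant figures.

186 MPa

A = 349 mm².
σ = N/A = 64800/349 = 185.7 MPa.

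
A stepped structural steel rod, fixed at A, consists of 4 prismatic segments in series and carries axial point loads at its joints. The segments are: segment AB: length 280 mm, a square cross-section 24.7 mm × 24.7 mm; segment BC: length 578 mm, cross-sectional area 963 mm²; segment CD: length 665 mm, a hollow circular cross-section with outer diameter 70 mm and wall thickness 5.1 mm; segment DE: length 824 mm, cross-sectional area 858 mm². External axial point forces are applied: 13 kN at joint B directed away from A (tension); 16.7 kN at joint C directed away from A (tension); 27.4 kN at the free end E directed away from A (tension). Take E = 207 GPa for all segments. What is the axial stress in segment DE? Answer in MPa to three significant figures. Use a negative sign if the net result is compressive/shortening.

31.9 MPa

Internal axial forces (sectioning from the free end, tension +): N_DE = 27.4 kN, N_CD = 27.4 kN, N_BC = 44.1 kN, N_AB = 57.1 kN.
σ_DE = N_DE/A_DE = 27400/858 = 31.93 MPa.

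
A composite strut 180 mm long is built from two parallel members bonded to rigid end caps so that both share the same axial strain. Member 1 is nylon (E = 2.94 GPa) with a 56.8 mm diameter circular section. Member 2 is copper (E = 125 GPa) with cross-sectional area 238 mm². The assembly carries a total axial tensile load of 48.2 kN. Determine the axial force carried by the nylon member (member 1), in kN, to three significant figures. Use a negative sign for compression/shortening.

9.65 kN

A_1 = 2534 mm².
Equal strain + equilibrium ⇒ each member carries load in proportion to AE: A₁E₁ = 7450000 N, A₂E₂ = 29750000 N, ΣAE = 37200000 N.
F₁ = P·A₁E₁/ΣAE = 48200·7450000/37200000 = 9653 N.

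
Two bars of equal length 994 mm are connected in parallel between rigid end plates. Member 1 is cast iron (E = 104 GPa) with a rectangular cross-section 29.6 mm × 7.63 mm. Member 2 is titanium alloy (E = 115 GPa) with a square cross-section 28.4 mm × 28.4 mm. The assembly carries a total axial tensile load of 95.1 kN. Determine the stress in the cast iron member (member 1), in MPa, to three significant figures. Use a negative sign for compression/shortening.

85.1 MPa

A_1 = 225.8 mm².
A_2 = 806.6 mm².
Equal strain + equilibrium ⇒ each member carries load in proportion to AE: A₁E₁ = 23490000 N, A₂E₂ = 92750000 N, ΣAE = 116200000 N.
σ₁ = P·E₁/ΣAE = 95100·104000/116200000 = 85.08 MPa.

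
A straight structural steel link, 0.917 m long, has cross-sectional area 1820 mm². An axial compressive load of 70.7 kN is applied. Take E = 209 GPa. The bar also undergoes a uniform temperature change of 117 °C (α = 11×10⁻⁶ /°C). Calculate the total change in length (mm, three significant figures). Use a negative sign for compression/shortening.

1.01 mm

δ_mech = NL/(AE) = -70700·917/(1820·209000) = -0.1704 mm.
δ_thermal = αLΔT = 11e-6·917·117 = 1.18 mm.
δ = δ_mech + δ_thermal = 1.01 mm.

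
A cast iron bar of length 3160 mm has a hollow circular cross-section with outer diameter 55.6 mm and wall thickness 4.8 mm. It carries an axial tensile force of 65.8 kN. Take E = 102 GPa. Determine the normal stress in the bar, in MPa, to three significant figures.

85.9 MPa

A = 766 mm².
σ = N/A = 65800/766 = 85.9 MPa.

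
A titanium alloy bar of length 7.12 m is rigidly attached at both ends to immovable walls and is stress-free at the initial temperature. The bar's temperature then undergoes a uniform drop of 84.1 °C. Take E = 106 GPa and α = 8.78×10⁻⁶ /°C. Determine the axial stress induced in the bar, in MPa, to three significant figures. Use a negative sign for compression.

Free thermal expansion αLΔT = 8.78e-6 · 7120 · -84.1 = -5.257 mm.
The walls impose strain ε = −(-5.257)/7120 = 7.3840e-04; σ = Eε = 106000 · 7.3840e-04 = 78.27 MPa.

78.3 MPa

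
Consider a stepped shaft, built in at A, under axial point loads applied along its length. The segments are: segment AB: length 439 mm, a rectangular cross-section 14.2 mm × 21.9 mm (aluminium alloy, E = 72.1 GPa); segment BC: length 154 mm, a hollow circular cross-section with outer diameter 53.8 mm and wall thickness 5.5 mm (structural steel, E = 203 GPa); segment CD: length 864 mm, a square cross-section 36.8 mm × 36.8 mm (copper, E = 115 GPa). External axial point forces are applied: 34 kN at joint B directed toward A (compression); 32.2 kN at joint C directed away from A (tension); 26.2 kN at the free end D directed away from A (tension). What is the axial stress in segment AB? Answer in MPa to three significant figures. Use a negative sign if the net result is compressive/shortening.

Internal axial forces (sectioning from the free end, tension +): N_CD = 26.2 kN, N_BC = 58.4 kN, N_AB = 24.4 kN.
A_AB = 311 mm².
σ_AB = N_AB/A_AB = 24400/311 = 78.46 MPa.

78.5 MPa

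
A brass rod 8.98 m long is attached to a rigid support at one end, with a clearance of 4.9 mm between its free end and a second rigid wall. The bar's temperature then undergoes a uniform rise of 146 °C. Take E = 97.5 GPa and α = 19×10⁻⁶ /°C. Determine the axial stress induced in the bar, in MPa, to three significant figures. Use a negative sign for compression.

-217 MPa

Free thermal expansion αLΔT = 19e-6 · 8980 · 146 = 24.91 mm.
The walls engage after the gap closes; constrained expansion = 24.91 − 4.9 = 20.01 mm.
The walls impose strain ε = −(20.01)/8980 = -2.2283e-03; σ = Eε = 97500 · -2.2283e-03 = -217.3 MPa.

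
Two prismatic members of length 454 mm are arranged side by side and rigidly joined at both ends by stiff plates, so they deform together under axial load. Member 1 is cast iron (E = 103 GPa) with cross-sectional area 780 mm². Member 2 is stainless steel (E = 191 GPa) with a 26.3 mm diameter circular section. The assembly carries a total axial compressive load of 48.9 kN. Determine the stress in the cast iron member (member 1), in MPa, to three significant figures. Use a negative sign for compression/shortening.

-27.4 MPa

A_2 = 543.3 mm².
Equal strain + equilibrium ⇒ each member carries load in proportion to AE: A₁E₁ = 80340000 N, A₂E₂ = 103800000 N, ΣAE = 184100000 N.
σ₁ = P·E₁/ΣAE = -48900·103000/184100000 = -27.36 MPa.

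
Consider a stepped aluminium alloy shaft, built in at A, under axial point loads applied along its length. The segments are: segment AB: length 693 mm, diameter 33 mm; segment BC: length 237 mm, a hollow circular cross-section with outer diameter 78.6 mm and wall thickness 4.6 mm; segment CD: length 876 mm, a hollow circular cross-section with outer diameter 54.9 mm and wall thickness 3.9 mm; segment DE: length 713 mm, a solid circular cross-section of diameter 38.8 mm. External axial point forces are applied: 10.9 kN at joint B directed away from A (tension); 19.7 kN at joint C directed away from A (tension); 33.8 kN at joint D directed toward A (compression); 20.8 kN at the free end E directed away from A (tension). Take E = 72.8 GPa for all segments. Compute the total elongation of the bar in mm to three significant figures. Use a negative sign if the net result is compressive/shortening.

Internal axial forces (sectioning from the free end, tension +): N_DE = 20.8 kN, N_CD = -13 kN, N_BC = 6.7 kN, N_AB = 17.6 kN.
A_AB = 855.3 mm².
A_BC = 1069 mm².
A_CD = 624.9 mm².
A_DE = 1182 mm².
δ_AB = 17600·693/(855.3·72800) = 0.1959 mm
δ_BC = 6700·237/(1069·72800) = 0.0204 mm
δ_CD = -13000·876/(624.9·72800) = -0.2503 mm
δ_DE = 20800·713/(1182·72800) = 0.1723 mm
δ = Σδ_i = 0.1382 mm.

0.138 mm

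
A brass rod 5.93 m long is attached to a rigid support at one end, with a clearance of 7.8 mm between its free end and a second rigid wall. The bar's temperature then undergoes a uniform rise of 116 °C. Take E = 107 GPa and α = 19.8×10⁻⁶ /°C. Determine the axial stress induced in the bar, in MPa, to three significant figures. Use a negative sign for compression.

-105 MPa

Free thermal expansion αLΔT = 19.8e-6 · 5930 · 116 = 13.62 mm.
The walls engage after the gap closes; constrained expansion = 13.62 − 7.8 = 5.82 mm.
The walls impose strain ε = −(5.82)/5930 = -9.8145e-04; σ = Eε = 107000 · -9.8145e-04 = -105 MPa.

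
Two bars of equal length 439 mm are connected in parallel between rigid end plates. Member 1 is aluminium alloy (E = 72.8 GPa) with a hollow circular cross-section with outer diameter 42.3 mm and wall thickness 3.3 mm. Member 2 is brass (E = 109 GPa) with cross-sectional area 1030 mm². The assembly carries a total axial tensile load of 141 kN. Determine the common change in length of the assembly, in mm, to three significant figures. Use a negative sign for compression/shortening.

A_1 = 404.3 mm².
Equal strain + equilibrium ⇒ each member carries load in proportion to AE: A₁E₁ = 29430000 N, A₂E₂ = 112300000 N, ΣAE = 141700000 N.
δ = PL/ΣAE = 141000·439/141700000 = 0.4368 mm.

0.437 mm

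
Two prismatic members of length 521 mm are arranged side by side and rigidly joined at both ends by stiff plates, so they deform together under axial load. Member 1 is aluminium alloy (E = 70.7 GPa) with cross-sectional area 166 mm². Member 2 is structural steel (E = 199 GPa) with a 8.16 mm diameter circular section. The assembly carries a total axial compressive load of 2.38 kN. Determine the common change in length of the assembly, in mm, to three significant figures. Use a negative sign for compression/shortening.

-0.0560 mm

A_2 = 52.3 mm².
Equal strain + equilibrium ⇒ each member carries load in proportion to AE: A₁E₁ = 11740000 N, A₂E₂ = 10410000 N, ΣAE = 22140000 N.
δ = PL/ΣAE = -2380·521/22140000 = -0.056 mm.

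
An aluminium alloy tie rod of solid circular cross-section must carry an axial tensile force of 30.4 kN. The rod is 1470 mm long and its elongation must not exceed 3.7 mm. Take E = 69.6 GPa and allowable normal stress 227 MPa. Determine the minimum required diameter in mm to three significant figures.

14.9 mm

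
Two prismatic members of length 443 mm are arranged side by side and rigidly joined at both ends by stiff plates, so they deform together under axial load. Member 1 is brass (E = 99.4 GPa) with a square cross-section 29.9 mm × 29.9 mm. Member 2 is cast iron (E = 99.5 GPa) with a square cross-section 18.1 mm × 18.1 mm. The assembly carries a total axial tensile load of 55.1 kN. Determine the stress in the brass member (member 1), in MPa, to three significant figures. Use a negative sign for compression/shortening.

45.1 MPa

A_1 = 894 mm².
A_2 = 327.6 mm².
Equal strain + equilibrium ⇒ each member carries load in proportion to AE: A₁E₁ = 88860000 N, A₂E₂ = 32600000 N, ΣAE = 121500000 N.
σ₁ = P·E₁/ΣAE = 55100·99400/121500000 = 45.09 MPa.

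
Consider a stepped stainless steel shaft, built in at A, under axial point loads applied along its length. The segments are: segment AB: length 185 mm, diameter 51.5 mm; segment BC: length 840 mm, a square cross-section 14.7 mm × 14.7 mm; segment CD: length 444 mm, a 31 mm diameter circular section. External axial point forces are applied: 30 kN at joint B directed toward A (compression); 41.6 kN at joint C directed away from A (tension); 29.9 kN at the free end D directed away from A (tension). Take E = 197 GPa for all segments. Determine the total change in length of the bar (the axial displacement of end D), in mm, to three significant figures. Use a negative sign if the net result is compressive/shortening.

Internal axial forces (sectioning from the free end, tension +): N_CD = 29.9 kN, N_BC = 71.5 kN, N_AB = 41.5 kN.
A_AB = 2083 mm².
A_BC = 216.1 mm².
A_CD = 754.8 mm².
δ_AB = 41500·185/(2083·197000) = 0.01871 mm
δ_BC = 71500·840/(216.1·197000) = 1.411 mm
δ_CD = 29900·444/(754.8·197000) = 0.08928 mm
δ = Σδ_i = 1.519 mm.

1.52 mm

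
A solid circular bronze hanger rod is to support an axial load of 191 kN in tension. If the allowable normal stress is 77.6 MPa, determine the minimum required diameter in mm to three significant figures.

56.0 mm

Required area A ≥ P/σ_allow = 191000/77.6 = 2461 mm².
For a solid circular section, d ≥ √(4A/π) = 55.98 mm.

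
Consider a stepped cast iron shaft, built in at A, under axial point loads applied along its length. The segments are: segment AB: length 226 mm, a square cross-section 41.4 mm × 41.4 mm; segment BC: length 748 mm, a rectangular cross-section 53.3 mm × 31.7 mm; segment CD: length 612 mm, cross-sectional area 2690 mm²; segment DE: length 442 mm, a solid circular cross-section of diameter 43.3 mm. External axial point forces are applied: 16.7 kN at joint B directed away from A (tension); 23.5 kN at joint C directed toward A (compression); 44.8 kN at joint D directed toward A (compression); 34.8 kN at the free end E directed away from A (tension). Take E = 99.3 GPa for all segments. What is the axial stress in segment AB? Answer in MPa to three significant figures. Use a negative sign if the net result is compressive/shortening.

Internal axial forces (sectioning from the free end, tension +): N_DE = 34.8 kN, N_CD = -10 kN, N_BC = -33.5 kN, N_AB = -16.8 kN.
A_AB = 1714 mm².
σ_AB = N_AB/A_AB = -16800/1714 = -9.802 MPa.

-9.80 MPa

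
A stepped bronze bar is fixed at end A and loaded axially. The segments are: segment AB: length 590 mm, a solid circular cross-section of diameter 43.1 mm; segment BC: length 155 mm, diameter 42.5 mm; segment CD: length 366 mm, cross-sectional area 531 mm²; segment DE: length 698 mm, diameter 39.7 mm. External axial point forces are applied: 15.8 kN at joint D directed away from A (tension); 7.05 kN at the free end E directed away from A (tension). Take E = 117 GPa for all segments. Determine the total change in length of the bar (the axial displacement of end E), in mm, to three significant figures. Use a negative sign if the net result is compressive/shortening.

0.269 mm

Internal axial forces (sectioning from the free end, tension +): N_DE = 7.05 kN, N_CD = 22.85 kN, N_BC = 22.85 kN, N_AB = 22.85 kN.
A_AB = 1459 mm².
A_BC = 1419 mm².
A_DE = 1238 mm².
δ_AB = 22850·590/(1459·117000) = 0.07898 mm
δ_BC = 22850·155/(1419·117000) = 0.02134 mm
δ_CD = 22850·366/(531·117000) = 0.1346 mm
δ_DE = 7050·698/(1238·117000) = 0.03398 mm
δ = Σδ_i = 0.2689 mm.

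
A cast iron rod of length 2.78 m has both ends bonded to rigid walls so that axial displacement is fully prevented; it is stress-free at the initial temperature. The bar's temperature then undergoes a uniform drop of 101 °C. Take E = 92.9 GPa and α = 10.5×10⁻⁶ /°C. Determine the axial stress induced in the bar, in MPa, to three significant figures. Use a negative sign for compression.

98.5 MPa

Free thermal expansion αLΔT = 10.5e-6 · 2780 · -101 = -2.948 mm.
The walls impose strain ε = −(-2.948)/2780 = 1.0605e-03; σ = Eε = 92900 · 1.0605e-03 = 98.52 MPa.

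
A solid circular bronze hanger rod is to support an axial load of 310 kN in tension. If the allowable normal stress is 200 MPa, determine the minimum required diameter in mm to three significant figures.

44.4 mm

Required area A ≥ P/σ_allow = 310000/200 = 1550 mm².
For a solid circular section, d ≥ √(4A/π) = 44.42 mm.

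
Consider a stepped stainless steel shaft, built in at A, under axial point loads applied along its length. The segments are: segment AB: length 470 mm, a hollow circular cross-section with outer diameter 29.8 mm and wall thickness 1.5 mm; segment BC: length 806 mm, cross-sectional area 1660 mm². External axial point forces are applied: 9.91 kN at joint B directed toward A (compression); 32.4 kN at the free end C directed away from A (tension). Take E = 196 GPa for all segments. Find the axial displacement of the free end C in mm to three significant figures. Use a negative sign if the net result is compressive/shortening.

Internal axial forces (sectioning from the free end, tension +): N_BC = 32.4 kN, N_AB = 22.49 kN.
A_AB = 133.4 mm².
δ_AB = 22490·470/(133.4·196000) = 0.4044 mm
δ_BC = 32400·806/(1660·196000) = 0.08026 mm
δ = Σδ_i = 0.4847 mm.

0.485 mm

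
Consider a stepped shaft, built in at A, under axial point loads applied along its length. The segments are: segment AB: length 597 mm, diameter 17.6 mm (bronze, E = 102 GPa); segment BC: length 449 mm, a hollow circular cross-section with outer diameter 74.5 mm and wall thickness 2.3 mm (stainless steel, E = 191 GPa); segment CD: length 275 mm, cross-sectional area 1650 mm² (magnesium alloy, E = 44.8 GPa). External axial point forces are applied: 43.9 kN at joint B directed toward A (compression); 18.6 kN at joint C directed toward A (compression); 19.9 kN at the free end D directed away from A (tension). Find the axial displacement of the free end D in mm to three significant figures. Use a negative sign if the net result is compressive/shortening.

-0.945 mm

Internal axial forces (sectioning from the free end, tension +): N_CD = 19.9 kN, N_BC = 1.3 kN, N_AB = -42.6 kN.
A_AB = 243.3 mm².
A_BC = 521.7 mm².
δ_AB = -42600·597/(243.3·102000) = -1.025 mm
δ_BC = 1300·449/(521.7·191000) = 0.005858 mm
δ_CD = 19900·275/(1650·44800) = 0.07403 mm
δ = Σδ_i = -0.945 mm.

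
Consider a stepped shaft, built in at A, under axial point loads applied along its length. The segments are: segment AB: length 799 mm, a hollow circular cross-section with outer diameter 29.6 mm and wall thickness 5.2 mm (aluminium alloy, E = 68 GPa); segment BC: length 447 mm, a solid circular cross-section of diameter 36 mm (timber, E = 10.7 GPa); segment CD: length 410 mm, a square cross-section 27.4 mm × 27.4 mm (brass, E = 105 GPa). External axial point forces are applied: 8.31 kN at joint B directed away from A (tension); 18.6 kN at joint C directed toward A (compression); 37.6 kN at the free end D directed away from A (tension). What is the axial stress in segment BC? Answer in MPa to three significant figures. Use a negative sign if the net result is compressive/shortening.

18.7 MPa

Internal axial forces (sectioning from the free end, tension +): N_CD = 37.6 kN, N_BC = 19 kN, N_AB = 27.31 kN.
A_BC = 1018 mm².
σ_BC = N_BC/A_BC = 19000/1018 = 18.67 MPa.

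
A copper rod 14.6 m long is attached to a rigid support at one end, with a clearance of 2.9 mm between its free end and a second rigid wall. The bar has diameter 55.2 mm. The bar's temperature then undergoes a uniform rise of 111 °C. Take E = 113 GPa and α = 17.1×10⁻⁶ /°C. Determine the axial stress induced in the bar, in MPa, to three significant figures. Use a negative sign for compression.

Free thermal expansion αLΔT = 17.1e-6 · 14600 · 111 = 27.71 mm.
The walls engage after the gap closes; constrained expansion = 27.71 − 2.9 = 24.81 mm.
The walls impose strain ε = −(24.81)/14600 = -1.6995e-03; σ = Eε = 113000 · -1.6995e-03 = -192 MPa.

-192 MPa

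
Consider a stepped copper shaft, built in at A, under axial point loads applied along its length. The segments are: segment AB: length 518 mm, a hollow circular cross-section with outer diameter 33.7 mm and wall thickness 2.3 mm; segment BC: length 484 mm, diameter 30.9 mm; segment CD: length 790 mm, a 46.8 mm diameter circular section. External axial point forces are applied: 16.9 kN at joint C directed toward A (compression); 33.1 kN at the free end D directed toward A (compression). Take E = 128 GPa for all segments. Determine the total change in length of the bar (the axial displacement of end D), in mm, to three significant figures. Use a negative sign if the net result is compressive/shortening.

Internal axial forces (sectioning from the free end, tension +): N_CD = -33.1 kN, N_BC = -50 kN, N_AB = -50 kN.
A_AB = 226.9 mm².
A_BC = 749.9 mm².
A_CD = 1720 mm².
δ_AB = -50000·518/(226.9·128000) = -0.8918 mm
δ_BC = -50000·484/(749.9·128000) = -0.2521 mm
δ_CD = -33100·790/(1720·128000) = -0.1188 mm
δ = Σδ_i = -1.263 mm.

-1.26 mm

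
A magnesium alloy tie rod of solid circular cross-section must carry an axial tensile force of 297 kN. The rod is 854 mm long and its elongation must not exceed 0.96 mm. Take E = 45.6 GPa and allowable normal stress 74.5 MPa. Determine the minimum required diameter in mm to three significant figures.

85.9 mm

Required area A ≥ P/σ_allow = 297000/74.5 = 3987 mm².
For a solid circular section, d ≥ √(4A/π) = 71.25 mm.
Elongation limit: A ≥ PL/(Eδ_allow) = 297000·854/(45600·0.96) = 5794 mm² ⇒ d ≥ 85.89 mm.
The elongation limit governs.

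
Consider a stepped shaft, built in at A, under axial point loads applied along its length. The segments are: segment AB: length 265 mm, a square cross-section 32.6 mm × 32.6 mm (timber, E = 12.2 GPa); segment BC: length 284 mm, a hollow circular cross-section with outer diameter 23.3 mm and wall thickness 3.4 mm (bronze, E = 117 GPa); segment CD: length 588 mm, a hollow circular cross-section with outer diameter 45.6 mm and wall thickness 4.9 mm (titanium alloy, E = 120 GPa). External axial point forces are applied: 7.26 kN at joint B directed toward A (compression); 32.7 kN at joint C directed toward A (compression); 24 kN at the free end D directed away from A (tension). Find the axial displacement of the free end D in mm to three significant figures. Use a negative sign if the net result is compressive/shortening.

-0.238 mm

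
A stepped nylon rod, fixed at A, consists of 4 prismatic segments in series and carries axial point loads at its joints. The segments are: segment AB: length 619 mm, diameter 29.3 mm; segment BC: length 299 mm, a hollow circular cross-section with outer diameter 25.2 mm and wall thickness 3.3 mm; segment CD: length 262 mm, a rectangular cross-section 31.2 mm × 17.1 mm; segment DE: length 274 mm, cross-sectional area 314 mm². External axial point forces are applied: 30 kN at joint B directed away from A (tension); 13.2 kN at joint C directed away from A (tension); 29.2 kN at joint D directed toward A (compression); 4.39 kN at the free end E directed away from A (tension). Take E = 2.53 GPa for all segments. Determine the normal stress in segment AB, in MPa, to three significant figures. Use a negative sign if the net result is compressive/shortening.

27.3 MPa

Internal axial forces (sectioning from the free end, tension +): N_DE = 4.39 kN, N_CD = -24.81 kN, N_BC = -11.61 kN, N_AB = 18.39 kN.
A_AB = 674.3 mm².
σ_AB = N_AB/A_AB = 18390/674.3 = 27.27 MPa.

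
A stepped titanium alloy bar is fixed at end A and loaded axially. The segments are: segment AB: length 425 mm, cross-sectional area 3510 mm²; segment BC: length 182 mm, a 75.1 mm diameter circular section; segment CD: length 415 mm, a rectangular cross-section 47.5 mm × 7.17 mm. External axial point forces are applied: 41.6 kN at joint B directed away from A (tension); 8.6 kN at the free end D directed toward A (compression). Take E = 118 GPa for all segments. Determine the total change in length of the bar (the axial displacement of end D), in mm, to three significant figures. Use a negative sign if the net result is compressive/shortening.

Internal axial forces (sectioning from the free end, tension +): N_CD = -8.6 kN, N_BC = -8.6 kN, N_AB = 33 kN.
A_BC = 4430 mm².
A_CD = 340.6 mm².
δ_AB = 33000·425/(3510·118000) = 0.03386 mm
δ_BC = -8600·182/(4430·118000) = -0.002994 mm
δ_CD = -8600·415/(340.6·118000) = -0.08881 mm
δ = Σδ_i = -0.05794 mm.

-0.0579 mm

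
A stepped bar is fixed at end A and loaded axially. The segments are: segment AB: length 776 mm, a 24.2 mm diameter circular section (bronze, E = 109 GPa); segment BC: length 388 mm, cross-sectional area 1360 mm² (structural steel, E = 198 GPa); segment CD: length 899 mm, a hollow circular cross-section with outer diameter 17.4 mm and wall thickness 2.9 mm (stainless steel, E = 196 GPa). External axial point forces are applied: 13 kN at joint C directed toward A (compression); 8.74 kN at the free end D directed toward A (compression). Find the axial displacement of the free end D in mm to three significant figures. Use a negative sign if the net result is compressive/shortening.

-0.671 mm

Internal axial forces (sectioning from the free end, tension +): N_CD = -8.74 kN, N_BC = -21.74 kN, N_AB = -21.74 kN.
A_AB = 460 mm².
A_CD = 132.1 mm².
δ_AB = -21740·776/(460·109000) = -0.3365 mm
δ_BC = -21740·388/(1360·198000) = -0.03132 mm
δ_CD = -8740·899/(132.1·196000) = -0.3035 mm
δ = Σδ_i = -0.6713 mm.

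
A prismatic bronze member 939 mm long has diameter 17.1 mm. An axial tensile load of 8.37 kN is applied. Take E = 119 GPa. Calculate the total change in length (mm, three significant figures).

A = 229.7 mm².
δ_mech = NL/(AE) = 8370·939/(229.7·119000) = 0.2876 mm.

0.288 mm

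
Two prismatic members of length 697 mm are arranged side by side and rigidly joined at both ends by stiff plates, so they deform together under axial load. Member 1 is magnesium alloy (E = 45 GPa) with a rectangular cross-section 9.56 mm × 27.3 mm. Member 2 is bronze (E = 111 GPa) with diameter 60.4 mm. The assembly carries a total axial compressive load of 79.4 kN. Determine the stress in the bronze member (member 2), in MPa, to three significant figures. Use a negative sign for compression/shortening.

A_1 = 261 mm².
A_2 = 2865 mm².
Equal strain + equilibrium ⇒ each member carries load in proportion to AE: A₁E₁ = 11740000 N, A₂E₂ = 318000000 N, ΣAE = 329800000 N.
σ₂ = P·E₂/ΣAE = -79400·111000/329800000 = -26.72 MPa.

-26.7 MPa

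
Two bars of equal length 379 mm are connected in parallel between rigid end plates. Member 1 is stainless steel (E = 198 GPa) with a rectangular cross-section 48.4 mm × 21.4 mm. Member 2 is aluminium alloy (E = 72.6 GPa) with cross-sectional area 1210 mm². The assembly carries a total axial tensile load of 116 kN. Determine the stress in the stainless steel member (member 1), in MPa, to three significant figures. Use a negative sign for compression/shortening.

78.4 MPa

A_1 = 1036 mm².
Equal strain + equilibrium ⇒ each member carries load in proportion to AE: A₁E₁ = 205100000 N, A₂E₂ = 87850000 N, ΣAE = 292900000 N.
σ₁ = P·E₁/ΣAE = 116000·198000/292900000 = 78.41 MPa.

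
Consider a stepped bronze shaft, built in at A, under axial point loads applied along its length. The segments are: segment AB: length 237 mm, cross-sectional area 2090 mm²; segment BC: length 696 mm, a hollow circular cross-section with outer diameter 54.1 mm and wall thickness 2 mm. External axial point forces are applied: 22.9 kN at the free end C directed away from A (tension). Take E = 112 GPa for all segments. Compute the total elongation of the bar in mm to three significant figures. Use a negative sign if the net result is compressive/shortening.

0.458 mm

Internal axial forces (sectioning from the free end, tension +): N_BC = 22.9 kN, N_AB = 22.9 kN.
A_BC = 327.4 mm².
δ_AB = 22900·237/(2090·112000) = 0.02319 mm
δ_BC = 22900·696/(327.4·112000) = 0.4347 mm
δ = Σδ_i = 0.4579 mm.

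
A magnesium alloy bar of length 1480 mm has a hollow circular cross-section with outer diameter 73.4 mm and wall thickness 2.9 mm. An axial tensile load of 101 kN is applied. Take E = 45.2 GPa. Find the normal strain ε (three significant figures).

A = 642.3 mm².
σ = N/A = 157.2 MPa; ε = σ/E = 157.2/45200 = 3.479e-03.

0.00348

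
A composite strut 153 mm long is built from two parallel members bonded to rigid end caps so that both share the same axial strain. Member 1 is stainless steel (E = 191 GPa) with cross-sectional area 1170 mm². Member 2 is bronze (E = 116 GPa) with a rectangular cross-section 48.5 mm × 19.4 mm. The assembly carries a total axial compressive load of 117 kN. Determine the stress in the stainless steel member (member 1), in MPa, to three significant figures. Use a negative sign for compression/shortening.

A_2 = 940.9 mm².
Equal strain + equilibrium ⇒ each member carries load in proportion to AE: A₁E₁ = 223500000 N, A₂E₂ = 109100000 N, ΣAE = 332600000 N.
σ₁ = P·E₁/ΣAE = -117000·191000/332600000 = -67.19 MPa.

-67.2 MPa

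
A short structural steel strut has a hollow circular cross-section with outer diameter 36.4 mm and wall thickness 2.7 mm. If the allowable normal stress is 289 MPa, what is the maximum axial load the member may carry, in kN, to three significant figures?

A = 285.9 mm².
P_max = σ_allow · A = 289 · 285.9 = 82610 N = 82.61 kN.

82.6 kN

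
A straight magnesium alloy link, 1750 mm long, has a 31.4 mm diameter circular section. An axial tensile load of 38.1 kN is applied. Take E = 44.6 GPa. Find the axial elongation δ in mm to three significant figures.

1.93 mm

A = 774.4 mm².
δ_mech = NL/(AE) = 38100·1750/(774.4·44600) = 1.931 mm.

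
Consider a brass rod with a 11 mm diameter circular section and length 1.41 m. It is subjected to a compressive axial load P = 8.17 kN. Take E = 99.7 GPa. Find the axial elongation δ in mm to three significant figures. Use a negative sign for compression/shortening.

A = 95.03 mm².
δ_mech = NL/(AE) = -8170·1410/(95.03·99700) = -1.216 mm.

-1.22 mm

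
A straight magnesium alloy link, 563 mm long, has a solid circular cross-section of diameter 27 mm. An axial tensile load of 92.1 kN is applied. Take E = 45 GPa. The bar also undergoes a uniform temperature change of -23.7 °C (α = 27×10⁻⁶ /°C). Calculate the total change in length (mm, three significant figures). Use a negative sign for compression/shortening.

1.65 mm

A = 572.6 mm².
δ_mech = NL/(AE) = 92100·563/(572.6·45000) = 2.013 mm.
δ_thermal = αLΔT = 27e-6·563·-23.7 = -0.3603 mm.
δ = δ_mech + δ_thermal = 1.652 mm.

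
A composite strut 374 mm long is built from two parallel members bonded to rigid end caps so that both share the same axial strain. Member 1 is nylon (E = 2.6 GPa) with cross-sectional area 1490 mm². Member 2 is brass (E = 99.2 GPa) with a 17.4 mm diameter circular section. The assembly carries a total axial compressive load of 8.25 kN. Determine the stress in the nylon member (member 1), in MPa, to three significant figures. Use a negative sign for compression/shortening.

-0.781 MPa

A_2 = 237.8 mm².
Equal strain + equilibrium ⇒ each member carries load in proportion to AE: A₁E₁ = 3874000 N, A₂E₂ = 23590000 N, ΣAE = 27460000 N.
σ₁ = P·E₁/ΣAE = -8250·2600/27460000 = -0.7811 MPa.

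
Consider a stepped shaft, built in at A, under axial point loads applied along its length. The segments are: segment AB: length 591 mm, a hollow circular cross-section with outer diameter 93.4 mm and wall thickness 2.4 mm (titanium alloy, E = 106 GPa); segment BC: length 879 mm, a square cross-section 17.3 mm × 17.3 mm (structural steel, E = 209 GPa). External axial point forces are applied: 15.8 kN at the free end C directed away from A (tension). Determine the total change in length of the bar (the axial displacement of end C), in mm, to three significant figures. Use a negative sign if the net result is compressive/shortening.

0.350 mm

Internal axial forces (sectioning from the free end, tension +): N_BC = 15.8 kN, N_AB = 15.8 kN.
A_AB = 686.1 mm².
A_BC = 299.3 mm².
δ_AB = 15800·591/(686.1·106000) = 0.1284 mm
δ_BC = 15800·879/(299.3·209000) = 0.222 mm
δ = Σδ_i = 0.3504 mm.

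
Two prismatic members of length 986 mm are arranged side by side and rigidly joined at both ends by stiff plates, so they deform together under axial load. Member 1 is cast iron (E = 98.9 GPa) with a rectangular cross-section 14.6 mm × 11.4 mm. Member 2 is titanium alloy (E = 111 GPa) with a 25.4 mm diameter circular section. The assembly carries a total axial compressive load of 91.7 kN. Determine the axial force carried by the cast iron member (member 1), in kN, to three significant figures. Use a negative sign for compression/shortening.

A_1 = 166.4 mm².
A_2 = 506.7 mm².
Equal strain + equilibrium ⇒ each member carries load in proportion to AE: A₁E₁ = 16460000 N, A₂E₂ = 56240000 N, ΣAE = 72710000 N.
F₁ = P·A₁E₁/ΣAE = -91700·16460000/72710000 = -20760 N.

-20.8 kN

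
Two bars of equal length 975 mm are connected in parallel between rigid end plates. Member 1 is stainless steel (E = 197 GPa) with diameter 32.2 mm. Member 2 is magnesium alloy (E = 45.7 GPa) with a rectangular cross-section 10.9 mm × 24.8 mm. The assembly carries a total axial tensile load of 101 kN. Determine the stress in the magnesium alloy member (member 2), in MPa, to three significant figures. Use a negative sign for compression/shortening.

A_1 = 814.3 mm².
A_2 = 270.3 mm².
Equal strain + equilibrium ⇒ each member carries load in proportion to AE: A₁E₁ = 160400000 N, A₂E₂ = 12350000 N, ΣAE = 172800000 N.
σ₂ = P·E₂/ΣAE = 101000·45700/172800000 = 26.71 MPa.

26.7 MPa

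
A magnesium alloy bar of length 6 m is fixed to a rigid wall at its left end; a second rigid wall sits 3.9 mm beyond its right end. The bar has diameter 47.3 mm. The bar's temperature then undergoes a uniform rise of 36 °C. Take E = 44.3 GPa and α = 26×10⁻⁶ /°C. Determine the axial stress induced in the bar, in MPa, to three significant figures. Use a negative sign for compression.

Free thermal expansion αLΔT = 26e-6 · 6000 · 36 = 5.616 mm.
The walls engage after the gap closes; constrained expansion = 5.616 − 3.9 = 1.716 mm.
The walls impose strain ε = −(1.716)/6000 = -2.8600e-04; σ = Eε = 44300 · -2.8600e-04 = -12.67 MPa.

-12.7 MPa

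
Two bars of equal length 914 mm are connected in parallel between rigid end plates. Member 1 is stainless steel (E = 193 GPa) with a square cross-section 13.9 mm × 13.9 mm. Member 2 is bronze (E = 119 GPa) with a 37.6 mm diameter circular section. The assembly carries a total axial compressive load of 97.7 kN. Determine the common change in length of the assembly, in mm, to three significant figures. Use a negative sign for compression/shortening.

A_1 = 193.2 mm².
A_2 = 1110 mm².
Equal strain + equilibrium ⇒ each member carries load in proportion to AE: A₁E₁ = 37290000 N, A₂E₂ = 132100000 N, ΣAE = 169400000 N.
δ = PL/ΣAE = -97700·914/169400000 = -0.5271 mm.

-0.527 mm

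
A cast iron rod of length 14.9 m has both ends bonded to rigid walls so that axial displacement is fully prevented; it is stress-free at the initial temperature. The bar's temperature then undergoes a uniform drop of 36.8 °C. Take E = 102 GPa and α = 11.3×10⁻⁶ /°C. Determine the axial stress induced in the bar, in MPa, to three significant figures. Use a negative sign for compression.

Free thermal expansion αLΔT = 11.3e-6 · 14900 · -36.8 = -6.196 mm.
The walls impose strain ε = −(-6.196)/14900 = 4.1584e-04; σ = Eε = 102000 · 4.1584e-04 = 42.42 MPa.

42.4 MPa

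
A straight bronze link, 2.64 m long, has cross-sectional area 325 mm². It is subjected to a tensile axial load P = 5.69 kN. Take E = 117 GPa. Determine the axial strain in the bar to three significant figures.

1.50e-04

σ = N/A = 17.51 MPa; ε = σ/E = 17.51/117000 = 1.496e-04.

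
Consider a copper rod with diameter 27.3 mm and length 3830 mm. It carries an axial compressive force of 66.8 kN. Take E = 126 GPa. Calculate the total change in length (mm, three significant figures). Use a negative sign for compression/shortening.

-3.47 mm

A = 585.3 mm².
δ_mech = NL/(AE) = -66800·3830/(585.3·126000) = -3.469 mm.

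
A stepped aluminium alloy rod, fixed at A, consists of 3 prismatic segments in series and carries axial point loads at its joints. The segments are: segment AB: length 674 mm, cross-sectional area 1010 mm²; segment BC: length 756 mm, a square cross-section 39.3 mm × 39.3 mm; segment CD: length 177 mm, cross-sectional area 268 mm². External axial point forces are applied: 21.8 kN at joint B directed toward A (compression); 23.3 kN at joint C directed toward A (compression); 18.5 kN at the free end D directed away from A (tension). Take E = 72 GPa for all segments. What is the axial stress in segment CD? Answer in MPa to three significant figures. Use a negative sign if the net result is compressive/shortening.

69.0 MPa

Internal axial forces (sectioning from the free end, tension +): N_CD = 18.5 kN, N_BC = -4.8 kN, N_AB = -26.6 kN.
σ_CD = N_CD/A_CD = 18500/268 = 69.03 MPa.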